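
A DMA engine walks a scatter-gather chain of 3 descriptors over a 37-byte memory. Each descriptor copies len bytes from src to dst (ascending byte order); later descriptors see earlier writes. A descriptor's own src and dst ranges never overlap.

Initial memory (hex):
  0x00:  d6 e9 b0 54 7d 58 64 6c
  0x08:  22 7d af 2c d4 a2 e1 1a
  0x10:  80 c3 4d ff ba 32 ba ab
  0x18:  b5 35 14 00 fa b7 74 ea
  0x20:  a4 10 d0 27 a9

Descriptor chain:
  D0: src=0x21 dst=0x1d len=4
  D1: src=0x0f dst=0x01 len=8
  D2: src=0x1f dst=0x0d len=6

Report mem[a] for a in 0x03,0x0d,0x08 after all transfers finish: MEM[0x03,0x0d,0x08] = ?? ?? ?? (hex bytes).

MEM[0x03,0x0d,0x08] = c3 27 ba

#0 dst[0x1d+4] := {0x10,0xd0,0x27,0xa9}
#1 dst[0x01+8] := {0x1a,0x80,0xc3,0x4d,0xff,0xba,0x32,0xba}
#2 dst[0x0d+6] := {0x27,0xa9,0x10,0xd0,0x27,0xa9}
query mem[0x03]=0xc3, mem[0x0d]=0x27, mem[0x08]=0xba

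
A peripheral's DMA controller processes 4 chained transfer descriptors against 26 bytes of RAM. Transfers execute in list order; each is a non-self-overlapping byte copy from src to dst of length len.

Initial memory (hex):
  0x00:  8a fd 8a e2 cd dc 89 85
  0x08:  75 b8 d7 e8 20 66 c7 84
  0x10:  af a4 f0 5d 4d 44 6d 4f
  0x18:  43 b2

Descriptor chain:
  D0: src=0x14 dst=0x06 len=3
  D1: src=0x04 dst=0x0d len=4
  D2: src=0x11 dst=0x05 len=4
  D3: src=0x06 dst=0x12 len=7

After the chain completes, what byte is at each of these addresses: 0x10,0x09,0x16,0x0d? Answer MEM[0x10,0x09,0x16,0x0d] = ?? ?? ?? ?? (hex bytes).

D0: mem[0x06..0x08] <- [4d 44 6d]
D1: mem[0x0d..0x10] <- [cd dc 4d 44]
D2: mem[0x05..0x08] <- [a4 f0 5d 4d]
D3: mem[0x12..0x18] <- [f0 5d 4d b8 d7 e8 20]
query mem[0x10]=0x44, mem[0x09]=0xb8, mem[0x16]=0xd7, mem[0x0d]=0xcd

MEM[0x10,0x09,0x16,0x0d] = 44 b8 d7 cd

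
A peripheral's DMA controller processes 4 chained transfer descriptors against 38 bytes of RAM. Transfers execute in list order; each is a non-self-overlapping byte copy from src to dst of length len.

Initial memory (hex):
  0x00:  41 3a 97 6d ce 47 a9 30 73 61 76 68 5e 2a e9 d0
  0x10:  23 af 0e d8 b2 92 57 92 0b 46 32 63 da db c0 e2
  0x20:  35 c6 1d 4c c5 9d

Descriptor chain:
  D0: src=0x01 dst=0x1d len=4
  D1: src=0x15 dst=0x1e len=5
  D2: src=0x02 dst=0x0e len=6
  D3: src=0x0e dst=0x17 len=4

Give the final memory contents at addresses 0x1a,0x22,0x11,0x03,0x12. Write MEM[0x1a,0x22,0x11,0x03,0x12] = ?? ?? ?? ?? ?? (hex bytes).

MEM[0x1a,0x22,0x11,0x03,0x12] = 47 46 47 6d a9

D0: mem[0x1d..0x20] <- [3a 97 6d ce]
D1: mem[0x1e..0x22] <- [92 57 92 0b 46]
D2: mem[0x0e..0x13] <- [97 6d ce 47 a9 30]
D3: mem[0x17..0x1a] <- [97 6d ce 47]
query mem[0x1a]=0x47, mem[0x22]=0x46, mem[0x11]=0x47, mem[0x03]=0x6d, mem[0x12]=0xa9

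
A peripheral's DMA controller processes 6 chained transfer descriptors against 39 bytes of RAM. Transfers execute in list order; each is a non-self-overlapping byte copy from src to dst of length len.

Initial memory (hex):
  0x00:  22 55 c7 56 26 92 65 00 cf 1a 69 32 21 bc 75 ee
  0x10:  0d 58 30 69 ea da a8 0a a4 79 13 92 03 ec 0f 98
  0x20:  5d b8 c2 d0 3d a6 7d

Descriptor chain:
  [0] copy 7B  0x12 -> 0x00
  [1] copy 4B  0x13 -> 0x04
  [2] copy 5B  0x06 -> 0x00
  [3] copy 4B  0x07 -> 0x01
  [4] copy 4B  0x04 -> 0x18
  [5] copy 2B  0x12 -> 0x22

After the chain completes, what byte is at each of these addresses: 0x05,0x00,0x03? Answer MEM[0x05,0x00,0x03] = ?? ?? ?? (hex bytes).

[0] 0x12->0x00 len=7 : 30 69 ea da a8 0a a4
[1] 0x13->0x04 len=4 : 69 ea da a8
[2] 0x06->0x00 len=5 : da a8 cf 1a 69
[3] 0x07->0x01 len=4 : a8 cf 1a 69
[4] 0x04->0x18 len=4 : 69 ea da a8
[5] 0x12->0x22 len=2 : 30 69
query mem[0x05]=0xea, mem[0x00]=0xda, mem[0x03]=0x1a

MEM[0x05,0x00,0x03] = ea da 1a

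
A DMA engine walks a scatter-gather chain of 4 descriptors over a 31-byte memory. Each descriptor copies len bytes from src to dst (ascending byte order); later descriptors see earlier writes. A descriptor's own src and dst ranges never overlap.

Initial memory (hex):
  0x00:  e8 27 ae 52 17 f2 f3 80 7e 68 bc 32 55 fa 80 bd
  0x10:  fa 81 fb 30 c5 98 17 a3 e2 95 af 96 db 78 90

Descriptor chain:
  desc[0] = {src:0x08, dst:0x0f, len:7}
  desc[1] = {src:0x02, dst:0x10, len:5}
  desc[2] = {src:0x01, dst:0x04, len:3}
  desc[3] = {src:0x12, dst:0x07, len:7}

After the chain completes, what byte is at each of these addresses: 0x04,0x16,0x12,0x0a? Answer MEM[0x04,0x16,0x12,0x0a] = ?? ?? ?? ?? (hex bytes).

MEM[0x04,0x16,0x12,0x0a] = 27 17 17 80

[0] 0x08->0x0f len=7 : 7e 68 bc 32 55 fa 80
[1] 0x02->0x10 len=5 : ae 52 17 f2 f3
[2] 0x01->0x04 len=3 : 27 ae 52
[3] 0x12->0x07 len=7 : 17 f2 f3 80 17 a3 e2
query mem[0x04]=0x27, mem[0x16]=0x17, mem[0x12]=0x17, mem[0x0a]=0x80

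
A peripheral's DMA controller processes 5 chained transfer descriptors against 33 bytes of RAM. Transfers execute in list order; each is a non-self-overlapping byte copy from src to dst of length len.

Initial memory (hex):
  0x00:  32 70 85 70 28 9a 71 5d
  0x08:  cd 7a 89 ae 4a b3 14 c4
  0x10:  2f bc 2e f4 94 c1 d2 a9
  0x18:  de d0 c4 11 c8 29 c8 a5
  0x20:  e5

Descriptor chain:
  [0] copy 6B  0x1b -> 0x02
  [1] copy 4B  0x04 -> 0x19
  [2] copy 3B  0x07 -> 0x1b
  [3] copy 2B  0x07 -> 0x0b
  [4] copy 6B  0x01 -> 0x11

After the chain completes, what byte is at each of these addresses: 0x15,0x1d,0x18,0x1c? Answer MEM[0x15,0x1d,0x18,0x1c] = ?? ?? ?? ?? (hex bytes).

MEM[0x15,0x1d,0x18,0x1c] = c8 7a de cd

[0] 0x1b->0x02 len=6 : 11 c8 29 c8 a5 e5
[1] 0x04->0x19 len=4 : 29 c8 a5 e5
[2] 0x07->0x1b len=3 : e5 cd 7a
[3] 0x07->0x0b len=2 : e5 cd
[4] 0x01->0x11 len=6 : 70 11 c8 29 c8 a5
query mem[0x15]=0xc8, mem[0x1d]=0x7a, mem[0x18]=0xde, mem[0x1c]=0xcd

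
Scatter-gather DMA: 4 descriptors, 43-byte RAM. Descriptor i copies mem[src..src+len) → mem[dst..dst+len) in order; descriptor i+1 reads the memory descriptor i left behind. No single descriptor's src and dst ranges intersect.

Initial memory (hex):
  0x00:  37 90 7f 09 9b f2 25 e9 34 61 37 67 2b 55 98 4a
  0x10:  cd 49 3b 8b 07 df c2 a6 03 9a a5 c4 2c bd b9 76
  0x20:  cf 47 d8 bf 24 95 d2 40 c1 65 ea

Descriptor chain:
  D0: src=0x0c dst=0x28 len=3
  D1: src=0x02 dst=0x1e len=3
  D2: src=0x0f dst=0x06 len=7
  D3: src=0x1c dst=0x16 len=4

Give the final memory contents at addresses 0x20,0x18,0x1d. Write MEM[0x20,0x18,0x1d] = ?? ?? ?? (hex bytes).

MEM[0x20,0x18,0x1d] = 9b 7f bd

[0] 0x0c->0x28 len=3 : 2b 55 98
[1] 0x02->0x1e len=3 : 7f 09 9b
[2] 0x0f->0x06 len=7 : 4a cd 49 3b 8b 07 df
[3] 0x1c->0x16 len=4 : 2c bd 7f 09
query mem[0x20]=0x9b, mem[0x18]=0x7f, mem[0x1d]=0xbd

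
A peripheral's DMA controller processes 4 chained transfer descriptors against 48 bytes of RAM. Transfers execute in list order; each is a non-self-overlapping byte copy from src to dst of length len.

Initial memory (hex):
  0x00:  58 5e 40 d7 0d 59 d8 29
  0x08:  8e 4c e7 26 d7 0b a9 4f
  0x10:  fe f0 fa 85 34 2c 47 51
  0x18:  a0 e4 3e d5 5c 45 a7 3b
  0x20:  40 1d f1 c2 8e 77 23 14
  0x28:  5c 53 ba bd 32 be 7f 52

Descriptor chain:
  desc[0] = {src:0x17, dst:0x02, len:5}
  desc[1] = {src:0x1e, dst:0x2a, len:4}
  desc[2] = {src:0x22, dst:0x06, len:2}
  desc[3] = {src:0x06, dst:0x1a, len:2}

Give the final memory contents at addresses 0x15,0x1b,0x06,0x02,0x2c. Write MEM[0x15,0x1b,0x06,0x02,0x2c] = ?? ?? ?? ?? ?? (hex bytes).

MEM[0x15,0x1b,0x06,0x02,0x2c] = 2c c2 f1 51 40

  after D0: wrote 5B at 0x02 = 51a0e43ed5
  after D1: wrote 4B at 0x2a = a73b401d
  after D2: wrote 2B at 0x06 = f1c2
  after D3: wrote 2B at 0x1a = f1c2
query mem[0x15]=0x2c, mem[0x1b]=0xc2, mem[0x06]=0xf1, mem[0x02]=0x51, mem[0x2c]=0x40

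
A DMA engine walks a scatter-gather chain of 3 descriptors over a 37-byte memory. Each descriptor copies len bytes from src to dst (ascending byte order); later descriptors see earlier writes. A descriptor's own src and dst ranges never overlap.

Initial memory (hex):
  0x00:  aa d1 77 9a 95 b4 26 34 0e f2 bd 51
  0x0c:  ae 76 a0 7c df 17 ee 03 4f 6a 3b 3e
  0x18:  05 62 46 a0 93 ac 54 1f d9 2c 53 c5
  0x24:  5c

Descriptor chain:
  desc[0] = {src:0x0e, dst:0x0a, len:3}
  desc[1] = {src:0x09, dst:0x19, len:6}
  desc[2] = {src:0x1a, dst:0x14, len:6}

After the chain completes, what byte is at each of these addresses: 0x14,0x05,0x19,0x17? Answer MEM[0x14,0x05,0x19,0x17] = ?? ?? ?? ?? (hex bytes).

MEM[0x14,0x05,0x19,0x17] = a0 b4 1f 76

  after D0: wrote 3B at 0x0a = a07cdf
  after D1: wrote 6B at 0x19 = f2a07cdf76a0
  after D2: wrote 6B at 0x14 = a07cdf76a01f
query mem[0x14]=0xa0, mem[0x05]=0xb4, mem[0x19]=0x1f, mem[0x17]=0x76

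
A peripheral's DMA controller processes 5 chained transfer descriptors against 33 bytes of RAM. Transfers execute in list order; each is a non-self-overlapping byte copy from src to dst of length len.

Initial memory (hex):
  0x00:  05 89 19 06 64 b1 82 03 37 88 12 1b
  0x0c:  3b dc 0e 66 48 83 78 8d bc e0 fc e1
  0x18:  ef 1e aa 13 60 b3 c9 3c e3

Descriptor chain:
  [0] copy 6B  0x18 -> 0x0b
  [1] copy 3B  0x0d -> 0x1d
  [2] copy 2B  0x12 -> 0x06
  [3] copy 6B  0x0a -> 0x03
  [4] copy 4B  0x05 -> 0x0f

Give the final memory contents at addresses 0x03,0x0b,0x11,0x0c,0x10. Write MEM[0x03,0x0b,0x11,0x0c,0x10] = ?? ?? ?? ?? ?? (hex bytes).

MEM[0x03,0x0b,0x11,0x0c,0x10] = 12 ef 13 1e aa

D0: mem[0x0b..0x10] <- [ef 1e aa 13 60 b3]
D1: mem[0x1d..0x1f] <- [aa 13 60]
D2: mem[0x06..0x07] <- [78 8d]
D3: mem[0x03..0x08] <- [12 ef 1e aa 13 60]
D4: mem[0x0f..0x12] <- [1e aa 13 60]
query mem[0x03]=0x12, mem[0x0b]=0xef, mem[0x11]=0x13, mem[0x0c]=0x1e, mem[0x10]=0xaa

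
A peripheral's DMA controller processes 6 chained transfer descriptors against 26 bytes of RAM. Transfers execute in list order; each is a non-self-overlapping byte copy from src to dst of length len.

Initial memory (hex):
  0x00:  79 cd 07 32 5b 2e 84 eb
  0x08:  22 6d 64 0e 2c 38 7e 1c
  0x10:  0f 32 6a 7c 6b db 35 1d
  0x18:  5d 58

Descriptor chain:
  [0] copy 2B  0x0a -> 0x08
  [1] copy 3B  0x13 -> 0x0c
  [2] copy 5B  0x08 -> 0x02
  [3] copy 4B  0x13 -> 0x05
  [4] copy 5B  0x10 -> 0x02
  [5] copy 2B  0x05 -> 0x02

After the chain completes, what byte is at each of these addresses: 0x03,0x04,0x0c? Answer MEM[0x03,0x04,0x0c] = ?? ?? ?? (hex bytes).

MEM[0x03,0x04,0x0c] = 6b 6a 7c

[0] 0x0a->0x08 len=2 : 64 0e
[1] 0x13->0x0c len=3 : 7c 6b db
[2] 0x08->0x02 len=5 : 64 0e 64 0e 7c
[3] 0x13->0x05 len=4 : 7c 6b db 35
[4] 0x10->0x02 len=5 : 0f 32 6a 7c 6b
[5] 0x05->0x02 len=2 : 7c 6b
query mem[0x03]=0x6b, mem[0x04]=0x6a, mem[0x0c]=0x7c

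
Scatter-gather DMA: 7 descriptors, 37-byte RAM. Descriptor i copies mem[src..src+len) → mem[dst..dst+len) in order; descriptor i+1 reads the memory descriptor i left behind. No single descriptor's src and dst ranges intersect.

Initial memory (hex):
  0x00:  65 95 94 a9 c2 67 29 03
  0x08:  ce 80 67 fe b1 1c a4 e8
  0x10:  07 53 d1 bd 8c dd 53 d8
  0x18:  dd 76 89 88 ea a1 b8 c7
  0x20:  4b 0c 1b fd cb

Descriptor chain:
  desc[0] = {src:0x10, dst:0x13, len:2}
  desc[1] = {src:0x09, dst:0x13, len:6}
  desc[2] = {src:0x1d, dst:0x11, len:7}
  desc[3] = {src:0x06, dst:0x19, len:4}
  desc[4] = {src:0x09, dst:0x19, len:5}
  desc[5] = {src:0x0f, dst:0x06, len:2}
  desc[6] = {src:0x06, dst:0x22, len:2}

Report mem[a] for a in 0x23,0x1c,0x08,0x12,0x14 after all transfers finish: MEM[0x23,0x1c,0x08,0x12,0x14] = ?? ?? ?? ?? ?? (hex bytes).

  after D0: wrote 2B at 0x13 = 0753
  after D1: wrote 6B at 0x13 = 8067feb11ca4
  after D2: wrote 7B at 0x11 = a1b8c74b0c1bfd
  after D3: wrote 4B at 0x19 = 2903ce80
  after D4: wrote 5B at 0x19 = 8067feb11c
  after D5: wrote 2B at 0x06 = e807
  after D6: wrote 2B at 0x22 = e807
query mem[0x23]=0x07, mem[0x1c]=0xb1, mem[0x08]=0xce, mem[0x12]=0xb8, mem[0x14]=0x4b

MEM[0x23,0x1c,0x08,0x12,0x14] = 07 b1 ce b8 4b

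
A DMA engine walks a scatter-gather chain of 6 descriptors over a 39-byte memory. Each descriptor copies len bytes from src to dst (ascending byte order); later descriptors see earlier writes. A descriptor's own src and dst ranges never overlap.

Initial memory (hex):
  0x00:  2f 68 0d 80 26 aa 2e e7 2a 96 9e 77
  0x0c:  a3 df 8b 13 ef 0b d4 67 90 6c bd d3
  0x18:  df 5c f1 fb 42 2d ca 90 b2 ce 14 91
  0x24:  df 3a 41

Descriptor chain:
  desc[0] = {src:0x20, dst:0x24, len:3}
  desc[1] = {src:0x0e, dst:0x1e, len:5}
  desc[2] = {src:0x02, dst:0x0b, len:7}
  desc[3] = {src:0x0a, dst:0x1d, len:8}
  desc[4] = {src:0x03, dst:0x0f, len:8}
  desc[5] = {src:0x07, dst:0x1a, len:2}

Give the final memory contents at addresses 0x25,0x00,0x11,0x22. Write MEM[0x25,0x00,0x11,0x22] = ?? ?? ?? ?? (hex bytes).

MEM[0x25,0x00,0x11,0x22] = ce 2f aa 2e

#0 dst[0x24+3] := {0xb2,0xce,0x14}
#1 dst[0x1e+5] := {0x8b,0x13,0xef,0x0b,0xd4}
#2 dst[0x0b+7] := {0x0d,0x80,0x26,0xaa,0x2e,0xe7,0x2a}
#3 dst[0x1d+8] := {0x9e,0x0d,0x80,0x26,0xaa,0x2e,0xe7,0x2a}
#4 dst[0x0f+8] := {0x80,0x26,0xaa,0x2e,0xe7,0x2a,0x96,0x9e}
#5 dst[0x1a+2] := {0xe7,0x2a}
query mem[0x25]=0xce, mem[0x00]=0x2f, mem[0x11]=0xaa, mem[0x22]=0x2e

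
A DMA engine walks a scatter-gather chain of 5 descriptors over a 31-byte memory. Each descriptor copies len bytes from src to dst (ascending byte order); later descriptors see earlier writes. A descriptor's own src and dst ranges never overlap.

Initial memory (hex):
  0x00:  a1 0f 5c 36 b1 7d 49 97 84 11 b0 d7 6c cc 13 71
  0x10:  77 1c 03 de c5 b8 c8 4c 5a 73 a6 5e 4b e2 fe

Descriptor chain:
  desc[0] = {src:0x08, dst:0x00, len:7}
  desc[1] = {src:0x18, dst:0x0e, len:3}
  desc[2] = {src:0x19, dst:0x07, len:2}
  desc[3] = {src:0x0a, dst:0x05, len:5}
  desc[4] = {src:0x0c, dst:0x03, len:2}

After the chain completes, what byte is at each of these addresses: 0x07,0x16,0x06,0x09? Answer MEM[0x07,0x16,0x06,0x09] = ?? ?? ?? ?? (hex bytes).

D0: mem[0x00..0x06] <- [84 11 b0 d7 6c cc 13]
D1: mem[0x0e..0x10] <- [5a 73 a6]
D2: mem[0x07..0x08] <- [73 a6]
D3: mem[0x05..0x09] <- [b0 d7 6c cc 5a]
D4: mem[0x03..0x04] <- [6c cc]
query mem[0x07]=0x6c, mem[0x16]=0xc8, mem[0x06]=0xd7, mem[0x09]=0x5a

MEM[0x07,0x16,0x06,0x09] = 6c c8 d7 5a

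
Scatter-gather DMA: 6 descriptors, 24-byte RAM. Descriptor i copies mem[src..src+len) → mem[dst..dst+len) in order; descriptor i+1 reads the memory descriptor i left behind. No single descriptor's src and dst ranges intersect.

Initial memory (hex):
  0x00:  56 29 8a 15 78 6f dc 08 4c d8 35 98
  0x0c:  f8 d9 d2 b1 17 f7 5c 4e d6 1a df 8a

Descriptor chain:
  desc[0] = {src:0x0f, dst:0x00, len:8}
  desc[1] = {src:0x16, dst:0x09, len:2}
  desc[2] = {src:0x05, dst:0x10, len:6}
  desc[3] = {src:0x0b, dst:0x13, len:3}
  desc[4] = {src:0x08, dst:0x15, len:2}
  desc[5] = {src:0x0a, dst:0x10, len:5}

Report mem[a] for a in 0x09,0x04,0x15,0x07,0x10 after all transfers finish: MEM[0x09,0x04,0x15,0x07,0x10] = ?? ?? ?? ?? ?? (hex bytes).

MEM[0x09,0x04,0x15,0x07,0x10] = df 4e 4c df 8a

[0] 0x0f->0x00 len=8 : b1 17 f7 5c 4e d6 1a df
[1] 0x16->0x09 len=2 : df 8a
[2] 0x05->0x10 len=6 : d6 1a df 4c df 8a
[3] 0x0b->0x13 len=3 : 98 f8 d9
[4] 0x08->0x15 len=2 : 4c df
[5] 0x0a->0x10 len=5 : 8a 98 f8 d9 d2
query mem[0x09]=0xdf, mem[0x04]=0x4e, mem[0x15]=0x4c, mem[0x07]=0xdf, mem[0x10]=0x8a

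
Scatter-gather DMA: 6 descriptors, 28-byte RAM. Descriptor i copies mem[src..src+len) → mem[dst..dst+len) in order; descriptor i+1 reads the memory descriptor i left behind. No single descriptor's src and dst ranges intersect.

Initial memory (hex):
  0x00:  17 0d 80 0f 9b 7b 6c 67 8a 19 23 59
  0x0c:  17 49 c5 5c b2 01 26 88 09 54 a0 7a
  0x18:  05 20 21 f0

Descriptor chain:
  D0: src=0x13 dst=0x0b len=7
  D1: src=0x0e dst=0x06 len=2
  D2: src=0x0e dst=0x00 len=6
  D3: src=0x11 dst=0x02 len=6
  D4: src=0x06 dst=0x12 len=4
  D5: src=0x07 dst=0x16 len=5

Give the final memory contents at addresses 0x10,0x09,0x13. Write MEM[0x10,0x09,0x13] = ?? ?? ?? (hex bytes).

MEM[0x10,0x09,0x13] = 05 19 a0

  after D0: wrote 7B at 0x0b = 880954a07a0520
  after D1: wrote 2B at 0x06 = a07a
  after D2: wrote 6B at 0x00 = a07a05202688
  after D3: wrote 6B at 0x02 = 2026880954a0
  after D4: wrote 4B at 0x12 = 54a08a19
  after D5: wrote 5B at 0x16 = a08a192388
query mem[0x10]=0x05, mem[0x09]=0x19, mem[0x13]=0xa0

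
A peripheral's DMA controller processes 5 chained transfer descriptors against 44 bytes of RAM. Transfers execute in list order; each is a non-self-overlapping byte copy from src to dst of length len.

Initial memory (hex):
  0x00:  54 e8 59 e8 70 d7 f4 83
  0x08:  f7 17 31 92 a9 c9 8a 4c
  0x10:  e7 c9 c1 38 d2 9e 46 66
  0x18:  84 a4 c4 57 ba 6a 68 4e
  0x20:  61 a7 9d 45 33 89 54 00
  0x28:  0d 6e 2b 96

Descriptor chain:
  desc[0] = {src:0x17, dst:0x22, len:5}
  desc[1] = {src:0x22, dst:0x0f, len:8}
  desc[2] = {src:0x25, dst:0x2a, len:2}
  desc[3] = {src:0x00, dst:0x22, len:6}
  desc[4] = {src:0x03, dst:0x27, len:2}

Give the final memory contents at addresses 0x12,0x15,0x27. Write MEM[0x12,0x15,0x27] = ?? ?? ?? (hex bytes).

MEM[0x12,0x15,0x27] = c4 0d e8

[0] 0x17->0x22 len=5 : 66 84 a4 c4 57
[1] 0x22->0x0f len=8 : 66 84 a4 c4 57 00 0d 6e
[2] 0x25->0x2a len=2 : c4 57
[3] 0x00->0x22 len=6 : 54 e8 59 e8 70 d7
[4] 0x03->0x27 len=2 : e8 70
query mem[0x12]=0xc4, mem[0x15]=0x0d, mem[0x27]=0xe8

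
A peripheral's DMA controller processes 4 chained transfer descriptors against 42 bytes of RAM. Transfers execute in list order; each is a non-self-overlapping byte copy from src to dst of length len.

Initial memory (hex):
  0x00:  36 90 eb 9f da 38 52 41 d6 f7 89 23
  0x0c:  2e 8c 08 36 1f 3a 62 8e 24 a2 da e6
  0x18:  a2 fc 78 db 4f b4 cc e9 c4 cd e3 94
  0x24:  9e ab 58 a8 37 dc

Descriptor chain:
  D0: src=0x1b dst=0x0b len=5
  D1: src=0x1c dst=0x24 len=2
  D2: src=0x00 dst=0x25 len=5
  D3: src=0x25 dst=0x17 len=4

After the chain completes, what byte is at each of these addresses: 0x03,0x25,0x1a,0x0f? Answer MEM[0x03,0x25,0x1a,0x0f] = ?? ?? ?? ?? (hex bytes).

D0: mem[0x0b..0x0f] <- [db 4f b4 cc e9]
D1: mem[0x24..0x25] <- [4f b4]
D2: mem[0x25..0x29] <- [36 90 eb 9f da]
D3: mem[0x17..0x1a] <- [36 90 eb 9f]
query mem[0x03]=0x9f, mem[0x25]=0x36, mem[0x1a]=0x9f, mem[0x0f]=0xe9

MEM[0x03,0x25,0x1a,0x0f] = 9f 36 9f e9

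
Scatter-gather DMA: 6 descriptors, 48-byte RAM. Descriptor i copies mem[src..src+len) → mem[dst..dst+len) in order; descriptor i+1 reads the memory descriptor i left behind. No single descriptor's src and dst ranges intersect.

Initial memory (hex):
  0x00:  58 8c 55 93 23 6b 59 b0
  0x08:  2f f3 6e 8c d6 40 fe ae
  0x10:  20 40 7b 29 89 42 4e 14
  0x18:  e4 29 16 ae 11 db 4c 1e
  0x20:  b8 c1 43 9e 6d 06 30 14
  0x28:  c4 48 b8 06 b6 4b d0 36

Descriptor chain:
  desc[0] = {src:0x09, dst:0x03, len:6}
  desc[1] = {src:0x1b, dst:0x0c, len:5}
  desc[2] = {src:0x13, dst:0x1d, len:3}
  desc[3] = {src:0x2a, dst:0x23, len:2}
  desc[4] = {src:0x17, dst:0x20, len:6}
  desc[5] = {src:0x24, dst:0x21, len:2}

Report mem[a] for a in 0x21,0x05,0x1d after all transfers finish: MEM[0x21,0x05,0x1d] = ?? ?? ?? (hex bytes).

MEM[0x21,0x05,0x1d] = ae 8c 29

D0: mem[0x03..0x08] <- [f3 6e 8c d6 40 fe]
D1: mem[0x0c..0x10] <- [ae 11 db 4c 1e]
D2: mem[0x1d..0x1f] <- [29 89 42]
D3: mem[0x23..0x24] <- [b8 06]
D4: mem[0x20..0x25] <- [14 e4 29 16 ae 11]
D5: mem[0x21..0x22] <- [ae 11]
query mem[0x21]=0xae, mem[0x05]=0x8c, mem[0x1d]=0x29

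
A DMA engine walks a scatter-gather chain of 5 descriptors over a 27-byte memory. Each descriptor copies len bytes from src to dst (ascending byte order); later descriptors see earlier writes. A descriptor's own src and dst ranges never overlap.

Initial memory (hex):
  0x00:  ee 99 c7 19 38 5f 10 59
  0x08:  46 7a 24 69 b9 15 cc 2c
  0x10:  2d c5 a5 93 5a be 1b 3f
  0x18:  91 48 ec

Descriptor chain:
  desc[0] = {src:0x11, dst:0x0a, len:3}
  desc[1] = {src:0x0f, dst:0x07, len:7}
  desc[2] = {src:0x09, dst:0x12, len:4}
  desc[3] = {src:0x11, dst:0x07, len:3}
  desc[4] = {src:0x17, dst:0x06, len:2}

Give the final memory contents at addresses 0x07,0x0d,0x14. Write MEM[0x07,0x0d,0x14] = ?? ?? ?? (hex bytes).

MEM[0x07,0x0d,0x14] = 91 be 93

#0 dst[0x0a+3] := {0xc5,0xa5,0x93}
#1 dst[0x07+7] := {0x2c,0x2d,0xc5,0xa5,0x93,0x5a,0xbe}
#2 dst[0x12+4] := {0xc5,0xa5,0x93,0x5a}
#3 dst[0x07+3] := {0xc5,0xc5,0xa5}
#4 dst[0x06+2] := {0x3f,0x91}
query mem[0x07]=0x91, mem[0x0d]=0xbe, mem[0x14]=0x93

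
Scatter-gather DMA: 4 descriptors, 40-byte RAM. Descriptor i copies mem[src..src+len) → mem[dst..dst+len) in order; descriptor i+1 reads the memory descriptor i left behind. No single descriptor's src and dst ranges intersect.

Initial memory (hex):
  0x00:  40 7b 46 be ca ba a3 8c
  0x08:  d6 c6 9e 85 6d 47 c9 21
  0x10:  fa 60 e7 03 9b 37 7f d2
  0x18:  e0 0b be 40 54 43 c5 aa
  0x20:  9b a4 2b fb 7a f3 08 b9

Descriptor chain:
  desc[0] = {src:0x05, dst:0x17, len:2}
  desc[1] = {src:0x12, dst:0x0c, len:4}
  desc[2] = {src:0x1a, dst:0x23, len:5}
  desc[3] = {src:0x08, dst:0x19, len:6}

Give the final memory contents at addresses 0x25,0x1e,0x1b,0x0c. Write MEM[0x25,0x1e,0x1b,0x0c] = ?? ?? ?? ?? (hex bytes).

MEM[0x25,0x1e,0x1b,0x0c] = 54 03 9e e7

  after D0: wrote 2B at 0x17 = baa3
  after D1: wrote 4B at 0x0c = e7039b37
  after D2: wrote 5B at 0x23 = be405443c5
  after D3: wrote 6B at 0x19 = d6c69e85e703
query mem[0x25]=0x54, mem[0x1e]=0x03, mem[0x1b]=0x9e, mem[0x0c]=0xe7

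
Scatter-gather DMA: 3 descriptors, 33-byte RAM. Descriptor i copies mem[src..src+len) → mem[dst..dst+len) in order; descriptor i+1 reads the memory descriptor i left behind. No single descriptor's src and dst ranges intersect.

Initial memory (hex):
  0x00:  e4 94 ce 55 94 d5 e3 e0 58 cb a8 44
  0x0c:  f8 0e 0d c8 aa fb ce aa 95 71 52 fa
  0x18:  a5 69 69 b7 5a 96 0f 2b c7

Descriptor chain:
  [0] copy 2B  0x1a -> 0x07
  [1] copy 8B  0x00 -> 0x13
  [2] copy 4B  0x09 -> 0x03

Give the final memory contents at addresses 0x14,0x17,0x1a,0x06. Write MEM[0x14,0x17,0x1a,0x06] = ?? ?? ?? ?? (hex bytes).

#0 dst[0x07+2] := {0x69,0xb7}
#1 dst[0x13+8] := {0xe4,0x94,0xce,0x55,0x94,0xd5,0xe3,0x69}
#2 dst[0x03+4] := {0xcb,0xa8,0x44,0xf8}
query mem[0x14]=0x94, mem[0x17]=0x94, mem[0x1a]=0x69, mem[0x06]=0xf8

MEM[0x14,0x17,0x1a,0x06] = 94 94 69 f8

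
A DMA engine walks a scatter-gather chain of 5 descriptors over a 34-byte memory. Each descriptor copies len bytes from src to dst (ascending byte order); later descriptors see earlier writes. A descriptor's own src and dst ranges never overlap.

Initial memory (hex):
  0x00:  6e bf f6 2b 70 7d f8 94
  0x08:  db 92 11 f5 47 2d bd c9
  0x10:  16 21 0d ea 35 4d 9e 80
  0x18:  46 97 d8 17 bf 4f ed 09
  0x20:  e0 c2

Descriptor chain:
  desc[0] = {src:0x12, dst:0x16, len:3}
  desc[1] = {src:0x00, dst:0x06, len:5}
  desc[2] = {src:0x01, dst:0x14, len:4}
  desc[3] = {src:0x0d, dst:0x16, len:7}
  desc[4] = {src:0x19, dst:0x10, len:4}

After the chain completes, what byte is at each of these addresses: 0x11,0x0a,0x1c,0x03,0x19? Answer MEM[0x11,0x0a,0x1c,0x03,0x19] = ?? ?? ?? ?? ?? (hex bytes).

MEM[0x11,0x0a,0x1c,0x03,0x19] = 21 70 ea 2b 16

#0 dst[0x16+3] := {0x0d,0xea,0x35}
#1 dst[0x06+5] := {0x6e,0xbf,0xf6,0x2b,0x70}
#2 dst[0x14+4] := {0xbf,0xf6,0x2b,0x70}
#3 dst[0x16+7] := {0x2d,0xbd,0xc9,0x16,0x21,0x0d,0xea}
#4 dst[0x10+4] := {0x16,0x21,0x0d,0xea}
query mem[0x11]=0x21, mem[0x0a]=0x70, mem[0x1c]=0xea, mem[0x03]=0x2b, mem[0x19]=0x16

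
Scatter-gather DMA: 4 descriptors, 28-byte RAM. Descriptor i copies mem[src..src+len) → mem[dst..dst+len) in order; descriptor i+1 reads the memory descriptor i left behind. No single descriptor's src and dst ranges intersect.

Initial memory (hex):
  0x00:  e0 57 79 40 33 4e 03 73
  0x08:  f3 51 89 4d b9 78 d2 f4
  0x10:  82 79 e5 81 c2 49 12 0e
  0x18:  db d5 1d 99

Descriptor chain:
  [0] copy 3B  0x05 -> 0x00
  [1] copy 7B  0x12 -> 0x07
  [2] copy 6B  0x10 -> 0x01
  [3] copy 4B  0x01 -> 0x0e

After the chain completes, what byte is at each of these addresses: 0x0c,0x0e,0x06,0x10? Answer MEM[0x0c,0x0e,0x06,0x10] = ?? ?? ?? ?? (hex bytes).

[0] 0x05->0x00 len=3 : 4e 03 73
[1] 0x12->0x07 len=7 : e5 81 c2 49 12 0e db
[2] 0x10->0x01 len=6 : 82 79 e5 81 c2 49
[3] 0x01->0x0e len=4 : 82 79 e5 81
query mem[0x0c]=0x0e, mem[0x0e]=0x82, mem[0x06]=0x49, mem[0x10]=0xe5

MEM[0x0c,0x0e,0x06,0x10] = 0e 82 49 e5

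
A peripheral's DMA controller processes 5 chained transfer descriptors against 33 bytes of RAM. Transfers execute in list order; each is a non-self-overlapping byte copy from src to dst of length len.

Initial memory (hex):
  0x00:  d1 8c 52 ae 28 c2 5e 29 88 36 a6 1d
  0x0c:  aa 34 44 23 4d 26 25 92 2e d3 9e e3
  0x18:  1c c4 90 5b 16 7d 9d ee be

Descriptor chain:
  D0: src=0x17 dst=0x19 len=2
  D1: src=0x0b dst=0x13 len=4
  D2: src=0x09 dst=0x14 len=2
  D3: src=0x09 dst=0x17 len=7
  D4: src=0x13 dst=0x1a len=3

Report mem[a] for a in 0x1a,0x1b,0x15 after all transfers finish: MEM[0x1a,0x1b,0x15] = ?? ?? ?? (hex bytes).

MEM[0x1a,0x1b,0x15] = 1d 36 a6

D0: mem[0x19..0x1a] <- [e3 1c]
D1: mem[0x13..0x16] <- [1d aa 34 44]
D2: mem[0x14..0x15] <- [36 a6]
D3: mem[0x17..0x1d] <- [36 a6 1d aa 34 44 23]
D4: mem[0x1a..0x1c] <- [1d 36 a6]
query mem[0x1a]=0x1d, mem[0x1b]=0x36, mem[0x15]=0xa6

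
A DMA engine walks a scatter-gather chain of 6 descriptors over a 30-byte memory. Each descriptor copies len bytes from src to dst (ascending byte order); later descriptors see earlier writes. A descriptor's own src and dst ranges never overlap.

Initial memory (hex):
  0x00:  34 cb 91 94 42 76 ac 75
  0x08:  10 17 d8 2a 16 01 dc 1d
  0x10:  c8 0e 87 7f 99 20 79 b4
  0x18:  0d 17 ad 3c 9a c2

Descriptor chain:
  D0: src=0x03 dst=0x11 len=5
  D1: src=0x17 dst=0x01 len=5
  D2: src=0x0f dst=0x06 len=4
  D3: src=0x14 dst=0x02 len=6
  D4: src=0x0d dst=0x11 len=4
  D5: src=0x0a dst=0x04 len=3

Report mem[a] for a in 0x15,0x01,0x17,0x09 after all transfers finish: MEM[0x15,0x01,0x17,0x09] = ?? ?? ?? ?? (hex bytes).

  after D0: wrote 5B at 0x11 = 944276ac75
  after D1: wrote 5B at 0x01 = b40d17ad3c
  after D2: wrote 4B at 0x06 = 1dc89442
  after D3: wrote 6B at 0x02 = ac7579b40d17
  after D4: wrote 4B at 0x11 = 01dc1dc8
  after D5: wrote 3B at 0x04 = d82a16
query mem[0x15]=0x75, mem[0x01]=0xb4, mem[0x17]=0xb4, mem[0x09]=0x42

MEM[0x15,0x01,0x17,0x09] = 75 b4 b4 42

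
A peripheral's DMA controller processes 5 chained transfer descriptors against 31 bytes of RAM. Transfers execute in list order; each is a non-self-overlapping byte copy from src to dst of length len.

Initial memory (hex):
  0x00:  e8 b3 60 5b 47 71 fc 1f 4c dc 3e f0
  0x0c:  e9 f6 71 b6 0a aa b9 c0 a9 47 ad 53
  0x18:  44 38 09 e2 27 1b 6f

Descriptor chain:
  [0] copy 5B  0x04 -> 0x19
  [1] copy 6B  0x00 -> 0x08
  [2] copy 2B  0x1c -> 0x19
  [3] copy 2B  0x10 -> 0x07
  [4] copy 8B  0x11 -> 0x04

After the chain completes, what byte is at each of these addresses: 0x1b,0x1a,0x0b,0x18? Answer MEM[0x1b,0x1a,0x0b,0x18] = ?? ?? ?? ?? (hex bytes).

MEM[0x1b,0x1a,0x0b,0x18] = fc 4c 44 44

  after D0: wrote 5B at 0x19 = 4771fc1f4c
  after D1: wrote 6B at 0x08 = e8b3605b4771
  after D2: wrote 2B at 0x19 = 1f4c
  after D3: wrote 2B at 0x07 = 0aaa
  after D4: wrote 8B at 0x04 = aab9c0a947ad5344
query mem[0x1b]=0xfc, mem[0x1a]=0x4c, mem[0x0b]=0x44, mem[0x18]=0x44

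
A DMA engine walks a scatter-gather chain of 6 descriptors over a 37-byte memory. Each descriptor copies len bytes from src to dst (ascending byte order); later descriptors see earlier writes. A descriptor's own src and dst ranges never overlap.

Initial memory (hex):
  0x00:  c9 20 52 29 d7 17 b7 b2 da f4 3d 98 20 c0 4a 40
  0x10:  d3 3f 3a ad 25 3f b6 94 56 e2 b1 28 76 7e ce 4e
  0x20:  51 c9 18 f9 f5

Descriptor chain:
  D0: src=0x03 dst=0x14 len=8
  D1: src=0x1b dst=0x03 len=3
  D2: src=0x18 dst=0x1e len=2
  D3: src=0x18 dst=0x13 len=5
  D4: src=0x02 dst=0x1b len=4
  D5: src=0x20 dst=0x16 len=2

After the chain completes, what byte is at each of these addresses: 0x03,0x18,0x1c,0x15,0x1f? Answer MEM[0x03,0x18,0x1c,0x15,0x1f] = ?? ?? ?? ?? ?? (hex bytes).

D0: mem[0x14..0x1b] <- [29 d7 17 b7 b2 da f4 3d]
D1: mem[0x03..0x05] <- [3d 76 7e]
D2: mem[0x1e..0x1f] <- [b2 da]
D3: mem[0x13..0x17] <- [b2 da f4 3d 76]
D4: mem[0x1b..0x1e] <- [52 3d 76 7e]
D5: mem[0x16..0x17] <- [51 c9]
query mem[0x03]=0x3d, mem[0x18]=0xb2, mem[0x1c]=0x3d, mem[0x15]=0xf4, mem[0x1f]=0xda

MEM[0x03,0x18,0x1c,0x15,0x1f] = 3d b2 3d f4 da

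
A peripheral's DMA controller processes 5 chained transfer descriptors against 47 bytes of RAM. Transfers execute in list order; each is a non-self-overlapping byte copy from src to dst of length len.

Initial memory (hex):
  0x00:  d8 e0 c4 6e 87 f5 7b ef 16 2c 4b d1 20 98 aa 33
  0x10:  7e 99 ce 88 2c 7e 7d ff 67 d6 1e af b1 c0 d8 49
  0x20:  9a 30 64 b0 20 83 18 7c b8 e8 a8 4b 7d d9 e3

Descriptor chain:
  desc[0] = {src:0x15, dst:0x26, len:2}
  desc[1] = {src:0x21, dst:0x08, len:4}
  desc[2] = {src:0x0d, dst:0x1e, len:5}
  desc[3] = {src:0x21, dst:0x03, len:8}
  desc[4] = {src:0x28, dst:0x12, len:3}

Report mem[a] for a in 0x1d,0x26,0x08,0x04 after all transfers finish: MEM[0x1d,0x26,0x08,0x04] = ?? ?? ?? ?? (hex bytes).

MEM[0x1d,0x26,0x08,0x04] = c0 7e 7e 99

  after D0: wrote 2B at 0x26 = 7e7d
  after D1: wrote 4B at 0x08 = 3064b020
  after D2: wrote 5B at 0x1e = 98aa337e99
  after D3: wrote 8B at 0x03 = 7e99b020837e7db8
  after D4: wrote 3B at 0x12 = b8e8a8
query mem[0x1d]=0xc0, mem[0x26]=0x7e, mem[0x08]=0x7e, mem[0x04]=0x99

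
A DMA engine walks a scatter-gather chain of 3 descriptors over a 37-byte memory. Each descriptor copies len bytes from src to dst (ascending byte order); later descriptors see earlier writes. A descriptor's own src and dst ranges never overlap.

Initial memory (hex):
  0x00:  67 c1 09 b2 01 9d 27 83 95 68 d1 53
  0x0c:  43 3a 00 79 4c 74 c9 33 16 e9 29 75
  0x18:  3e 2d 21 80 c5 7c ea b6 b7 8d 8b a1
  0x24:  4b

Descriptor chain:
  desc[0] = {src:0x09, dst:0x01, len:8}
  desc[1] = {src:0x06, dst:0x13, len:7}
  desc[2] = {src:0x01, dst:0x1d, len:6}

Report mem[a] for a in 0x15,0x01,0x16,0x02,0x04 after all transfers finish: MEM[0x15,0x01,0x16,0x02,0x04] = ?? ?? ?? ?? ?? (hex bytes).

MEM[0x15,0x01,0x16,0x02,0x04] = 4c 68 68 d1 43

[0] 0x09->0x01 len=8 : 68 d1 53 43 3a 00 79 4c
[1] 0x06->0x13 len=7 : 00 79 4c 68 d1 53 43
[2] 0x01->0x1d len=6 : 68 d1 53 43 3a 00
query mem[0x15]=0x4c, mem[0x01]=0x68, mem[0x16]=0x68, mem[0x02]=0xd1, mem[0x04]=0x43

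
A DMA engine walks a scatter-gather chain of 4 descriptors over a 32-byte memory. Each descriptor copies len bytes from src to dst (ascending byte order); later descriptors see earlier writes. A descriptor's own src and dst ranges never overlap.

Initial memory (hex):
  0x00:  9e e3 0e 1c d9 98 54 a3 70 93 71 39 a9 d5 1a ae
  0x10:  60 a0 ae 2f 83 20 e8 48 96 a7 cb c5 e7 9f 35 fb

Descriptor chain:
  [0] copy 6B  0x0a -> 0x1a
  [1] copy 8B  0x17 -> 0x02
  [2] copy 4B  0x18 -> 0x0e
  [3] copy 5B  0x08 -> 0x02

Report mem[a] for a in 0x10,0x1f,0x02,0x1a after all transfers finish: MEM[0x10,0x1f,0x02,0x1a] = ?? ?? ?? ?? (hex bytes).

MEM[0x10,0x1f,0x02,0x1a] = 71 ae d5 71

[0] 0x0a->0x1a len=6 : 71 39 a9 d5 1a ae
[1] 0x17->0x02 len=8 : 48 96 a7 71 39 a9 d5 1a
[2] 0x18->0x0e len=4 : 96 a7 71 39
[3] 0x08->0x02 len=5 : d5 1a 71 39 a9
query mem[0x10]=0x71, mem[0x1f]=0xae, mem[0x02]=0xd5, mem[0x1a]=0x71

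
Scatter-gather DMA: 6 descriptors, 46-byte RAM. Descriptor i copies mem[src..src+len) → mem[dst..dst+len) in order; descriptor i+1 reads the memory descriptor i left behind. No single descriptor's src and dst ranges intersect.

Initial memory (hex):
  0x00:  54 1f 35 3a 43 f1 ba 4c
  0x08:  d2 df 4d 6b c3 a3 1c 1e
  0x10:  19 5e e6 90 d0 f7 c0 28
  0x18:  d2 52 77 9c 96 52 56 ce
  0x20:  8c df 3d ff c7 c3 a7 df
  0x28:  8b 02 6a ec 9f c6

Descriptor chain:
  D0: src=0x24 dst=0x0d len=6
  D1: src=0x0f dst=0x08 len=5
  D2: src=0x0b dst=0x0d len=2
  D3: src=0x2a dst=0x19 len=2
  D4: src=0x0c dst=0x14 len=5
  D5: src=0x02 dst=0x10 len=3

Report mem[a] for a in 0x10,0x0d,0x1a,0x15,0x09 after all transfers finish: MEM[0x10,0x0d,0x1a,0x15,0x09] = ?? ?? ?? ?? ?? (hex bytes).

D0: mem[0x0d..0x12] <- [c7 c3 a7 df 8b 02]
D1: mem[0x08..0x0c] <- [a7 df 8b 02 90]
D2: mem[0x0d..0x0e] <- [02 90]
D3: mem[0x19..0x1a] <- [6a ec]
D4: mem[0x14..0x18] <- [90 02 90 a7 df]
D5: mem[0x10..0x12] <- [35 3a 43]
query mem[0x10]=0x35, mem[0x0d]=0x02, mem[0x1a]=0xec, mem[0x15]=0x02, mem[0x09]=0xdf

MEM[0x10,0x0d,0x1a,0x15,0x09] = 35 02 ec 02 df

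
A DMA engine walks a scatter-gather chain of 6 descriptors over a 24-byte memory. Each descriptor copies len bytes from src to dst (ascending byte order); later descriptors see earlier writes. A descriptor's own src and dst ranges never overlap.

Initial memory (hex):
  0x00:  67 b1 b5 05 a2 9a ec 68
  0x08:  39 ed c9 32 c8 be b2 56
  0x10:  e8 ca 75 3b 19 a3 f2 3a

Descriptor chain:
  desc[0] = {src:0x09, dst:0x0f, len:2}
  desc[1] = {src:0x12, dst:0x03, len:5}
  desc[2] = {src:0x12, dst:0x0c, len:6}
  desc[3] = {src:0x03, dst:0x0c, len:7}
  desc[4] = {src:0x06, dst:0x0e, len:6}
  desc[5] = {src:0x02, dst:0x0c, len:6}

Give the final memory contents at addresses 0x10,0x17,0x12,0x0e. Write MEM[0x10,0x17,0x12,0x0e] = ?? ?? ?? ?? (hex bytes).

[0] 0x09->0x0f len=2 : ed c9
[1] 0x12->0x03 len=5 : 75 3b 19 a3 f2
[2] 0x12->0x0c len=6 : 75 3b 19 a3 f2 3a
[3] 0x03->0x0c len=7 : 75 3b 19 a3 f2 39 ed
[4] 0x06->0x0e len=6 : a3 f2 39 ed c9 32
[5] 0x02->0x0c len=6 : b5 75 3b 19 a3 f2
query mem[0x10]=0xa3, mem[0x17]=0x3a, mem[0x12]=0xc9, mem[0x0e]=0x3b

MEM[0x10,0x17,0x12,0x0e] = a3 3a c9 3b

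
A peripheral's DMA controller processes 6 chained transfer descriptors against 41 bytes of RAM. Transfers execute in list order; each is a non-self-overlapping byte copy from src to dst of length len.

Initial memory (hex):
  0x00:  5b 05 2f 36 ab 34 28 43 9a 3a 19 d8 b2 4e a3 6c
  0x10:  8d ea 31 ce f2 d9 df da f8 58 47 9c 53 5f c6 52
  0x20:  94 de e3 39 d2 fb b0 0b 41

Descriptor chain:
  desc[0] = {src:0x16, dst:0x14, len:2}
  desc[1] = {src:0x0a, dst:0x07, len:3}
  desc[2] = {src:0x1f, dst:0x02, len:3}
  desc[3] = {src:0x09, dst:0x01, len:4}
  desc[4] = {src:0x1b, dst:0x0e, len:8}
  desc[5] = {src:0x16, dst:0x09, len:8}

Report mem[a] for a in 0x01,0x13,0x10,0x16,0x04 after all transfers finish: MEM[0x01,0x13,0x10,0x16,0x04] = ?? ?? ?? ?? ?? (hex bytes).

D0: mem[0x14..0x15] <- [df da]
D1: mem[0x07..0x09] <- [19 d8 b2]
D2: mem[0x02..0x04] <- [52 94 de]
D3: mem[0x01..0x04] <- [b2 19 d8 b2]
D4: mem[0x0e..0x15] <- [9c 53 5f c6 52 94 de e3]
D5: mem[0x09..0x10] <- [df da f8 58 47 9c 53 5f]
query mem[0x01]=0xb2, mem[0x13]=0x94, mem[0x10]=0x5f, mem[0x16]=0xdf, mem[0x04]=0xb2

MEM[0x01,0x13,0x10,0x16,0x04] = b2 94 5f df b2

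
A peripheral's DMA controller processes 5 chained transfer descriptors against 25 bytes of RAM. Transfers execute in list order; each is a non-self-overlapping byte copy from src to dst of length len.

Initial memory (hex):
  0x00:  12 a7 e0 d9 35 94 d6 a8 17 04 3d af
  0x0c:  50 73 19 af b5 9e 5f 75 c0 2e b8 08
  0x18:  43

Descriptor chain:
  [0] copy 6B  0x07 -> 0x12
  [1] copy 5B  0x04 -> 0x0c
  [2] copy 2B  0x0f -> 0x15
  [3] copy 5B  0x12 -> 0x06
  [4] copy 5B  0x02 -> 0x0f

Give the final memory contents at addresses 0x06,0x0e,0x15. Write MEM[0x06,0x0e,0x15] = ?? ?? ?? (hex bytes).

  after D0: wrote 6B at 0x12 = a817043daf50
  after D1: wrote 5B at 0x0c = 3594d6a817
  after D2: wrote 2B at 0x15 = a817
  after D3: wrote 5B at 0x06 = a81704a817
  after D4: wrote 5B at 0x0f = e0d93594a8
query mem[0x06]=0xa8, mem[0x0e]=0xd6, mem[0x15]=0xa8

MEM[0x06,0x0e,0x15] = a8 d6 a8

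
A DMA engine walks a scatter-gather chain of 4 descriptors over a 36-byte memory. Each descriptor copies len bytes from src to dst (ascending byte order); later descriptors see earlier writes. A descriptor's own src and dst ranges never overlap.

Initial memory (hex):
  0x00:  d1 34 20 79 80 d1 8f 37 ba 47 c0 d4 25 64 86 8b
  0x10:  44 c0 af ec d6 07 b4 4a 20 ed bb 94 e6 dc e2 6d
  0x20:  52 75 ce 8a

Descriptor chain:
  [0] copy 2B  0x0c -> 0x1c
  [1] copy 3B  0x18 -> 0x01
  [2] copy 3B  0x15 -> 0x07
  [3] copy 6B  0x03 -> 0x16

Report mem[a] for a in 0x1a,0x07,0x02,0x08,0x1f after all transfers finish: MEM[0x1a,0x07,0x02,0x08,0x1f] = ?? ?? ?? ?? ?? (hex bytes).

  after D0: wrote 2B at 0x1c = 2564
  after D1: wrote 3B at 0x01 = 20edbb
  after D2: wrote 3B at 0x07 = 07b44a
  after D3: wrote 6B at 0x16 = bb80d18f07b4
query mem[0x1a]=0x07, mem[0x07]=0x07, mem[0x02]=0xed, mem[0x08]=0xb4, mem[0x1f]=0x6d

MEM[0x1a,0x07,0x02,0x08,0x1f] = 07 07 ed b4 6d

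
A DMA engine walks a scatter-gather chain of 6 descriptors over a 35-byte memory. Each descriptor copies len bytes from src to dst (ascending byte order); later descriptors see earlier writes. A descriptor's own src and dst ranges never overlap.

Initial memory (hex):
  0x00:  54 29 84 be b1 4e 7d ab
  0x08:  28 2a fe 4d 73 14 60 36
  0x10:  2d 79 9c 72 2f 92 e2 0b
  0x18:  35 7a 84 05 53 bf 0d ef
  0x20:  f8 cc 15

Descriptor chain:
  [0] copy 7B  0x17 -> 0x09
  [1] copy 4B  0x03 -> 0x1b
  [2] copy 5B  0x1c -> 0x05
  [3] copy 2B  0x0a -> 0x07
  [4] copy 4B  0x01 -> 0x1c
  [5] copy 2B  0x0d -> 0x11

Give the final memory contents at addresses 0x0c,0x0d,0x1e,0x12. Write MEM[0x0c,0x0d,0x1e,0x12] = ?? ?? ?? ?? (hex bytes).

MEM[0x0c,0x0d,0x1e,0x12] = 84 05 be 53

D0: mem[0x09..0x0f] <- [0b 35 7a 84 05 53 bf]
D1: mem[0x1b..0x1e] <- [be b1 4e 7d]
D2: mem[0x05..0x09] <- [b1 4e 7d ef f8]
D3: mem[0x07..0x08] <- [35 7a]
D4: mem[0x1c..0x1f] <- [29 84 be b1]
D5: mem[0x11..0x12] <- [05 53]
query mem[0x0c]=0x84, mem[0x0d]=0x05, mem[0x1e]=0xbe, mem[0x12]=0x53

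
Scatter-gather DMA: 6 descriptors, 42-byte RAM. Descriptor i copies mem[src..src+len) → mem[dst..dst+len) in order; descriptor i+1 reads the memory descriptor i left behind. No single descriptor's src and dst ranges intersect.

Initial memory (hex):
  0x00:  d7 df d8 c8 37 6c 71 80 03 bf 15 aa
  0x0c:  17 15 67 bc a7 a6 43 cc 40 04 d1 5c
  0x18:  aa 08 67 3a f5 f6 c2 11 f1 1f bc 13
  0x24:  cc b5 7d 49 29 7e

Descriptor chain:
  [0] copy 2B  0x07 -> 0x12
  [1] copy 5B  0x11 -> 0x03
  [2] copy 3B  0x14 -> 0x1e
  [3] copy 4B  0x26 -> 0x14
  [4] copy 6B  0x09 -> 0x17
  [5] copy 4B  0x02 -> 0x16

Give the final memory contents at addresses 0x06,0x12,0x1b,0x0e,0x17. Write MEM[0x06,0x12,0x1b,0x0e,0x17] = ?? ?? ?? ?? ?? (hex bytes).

MEM[0x06,0x12,0x1b,0x0e,0x17] = 40 80 15 67 a6

D0: mem[0x12..0x13] <- [80 03]
D1: mem[0x03..0x07] <- [a6 80 03 40 04]
D2: mem[0x1e..0x20] <- [40 04 d1]
D3: mem[0x14..0x17] <- [7d 49 29 7e]
D4: mem[0x17..0x1c] <- [bf 15 aa 17 15 67]
D5: mem[0x16..0x19] <- [d8 a6 80 03]
query mem[0x06]=0x40, mem[0x12]=0x80, mem[0x1b]=0x15, mem[0x0e]=0x67, mem[0x17]=0xa6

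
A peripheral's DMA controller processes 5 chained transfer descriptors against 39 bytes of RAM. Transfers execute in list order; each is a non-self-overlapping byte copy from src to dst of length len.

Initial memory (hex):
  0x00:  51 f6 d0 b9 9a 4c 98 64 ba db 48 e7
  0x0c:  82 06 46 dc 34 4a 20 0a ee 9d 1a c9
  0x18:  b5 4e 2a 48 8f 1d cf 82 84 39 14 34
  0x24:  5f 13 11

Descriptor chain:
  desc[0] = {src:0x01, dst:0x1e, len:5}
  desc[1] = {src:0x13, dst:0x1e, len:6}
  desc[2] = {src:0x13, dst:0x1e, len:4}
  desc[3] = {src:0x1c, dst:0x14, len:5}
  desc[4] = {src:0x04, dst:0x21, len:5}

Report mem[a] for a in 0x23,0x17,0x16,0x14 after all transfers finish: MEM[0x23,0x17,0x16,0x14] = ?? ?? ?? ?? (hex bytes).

MEM[0x23,0x17,0x16,0x14] = 98 ee 0a 8f

#0 dst[0x1e+5] := {0xf6,0xd0,0xb9,0x9a,0x4c}
#1 dst[0x1e+6] := {0x0a,0xee,0x9d,0x1a,0xc9,0xb5}
#2 dst[0x1e+4] := {0x0a,0xee,0x9d,0x1a}
#3 dst[0x14+5] := {0x8f,0x1d,0x0a,0xee,0x9d}
#4 dst[0x21+5] := {0x9a,0x4c,0x98,0x64,0xba}
query mem[0x23]=0x98, mem[0x17]=0xee, mem[0x16]=0x0a, mem[0x14]=0x8f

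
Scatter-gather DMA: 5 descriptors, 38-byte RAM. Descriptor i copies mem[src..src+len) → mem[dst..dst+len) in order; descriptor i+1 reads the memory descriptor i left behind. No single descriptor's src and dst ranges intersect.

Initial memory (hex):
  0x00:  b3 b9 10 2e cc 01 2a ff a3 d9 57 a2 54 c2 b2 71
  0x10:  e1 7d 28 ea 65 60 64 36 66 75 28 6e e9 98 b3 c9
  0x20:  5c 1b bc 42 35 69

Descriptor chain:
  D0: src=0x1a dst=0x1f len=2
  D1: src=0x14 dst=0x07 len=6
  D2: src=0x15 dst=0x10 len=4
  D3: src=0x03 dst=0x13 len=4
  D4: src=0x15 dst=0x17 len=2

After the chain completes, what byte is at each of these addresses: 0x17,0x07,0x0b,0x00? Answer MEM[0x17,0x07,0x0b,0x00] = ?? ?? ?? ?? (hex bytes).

#0 dst[0x1f+2] := {0x28,0x6e}
#1 dst[0x07+6] := {0x65,0x60,0x64,0x36,0x66,0x75}
#2 dst[0x10+4] := {0x60,0x64,0x36,0x66}
#3 dst[0x13+4] := {0x2e,0xcc,0x01,0x2a}
#4 dst[0x17+2] := {0x01,0x2a}
query mem[0x17]=0x01, mem[0x07]=0x65, mem[0x0b]=0x66, mem[0x00]=0xb3

MEM[0x17,0x07,0x0b,0x00] = 01 65 66 b3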